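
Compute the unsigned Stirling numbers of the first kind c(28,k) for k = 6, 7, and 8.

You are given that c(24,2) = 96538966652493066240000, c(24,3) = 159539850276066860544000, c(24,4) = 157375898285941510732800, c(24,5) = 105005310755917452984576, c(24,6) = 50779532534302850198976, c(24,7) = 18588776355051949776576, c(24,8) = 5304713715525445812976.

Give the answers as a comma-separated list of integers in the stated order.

28969458895980281319670568448, 11616723683566425573507775872, 3673742549077683082376236224

row 25: T[25][3]=24·159539850276066860544000+96538966652493066240000=3925495373278097719296000  T[25][4]=24·157375898285941510732800+159539850276066860544000=3936561409138663118131200  T[25][5]=24·105005310755917452984576+157375898285941510732800=2677503356427960382362624  T[25][6]=24·50779532534302850198976+105005310755917452984576=1323714091579185857760000  T[25][7]=24·18588776355051949776576+50779532534302850198976=496910165055549644836800  T[25][8]=24·5304713715525445812976+18588776355051949776576=145901905527662649288000
row 26: T[26][4]=25·3936561409138663118131200+3925495373278097719296000=102339530601744675672576000  T[26][5]=25·2677503356427960382362624+3936561409138663118131200=70874145319837672677196800  T[26][6]=25·1323714091579185857760000+2677503356427960382362624=35770355645907606826362624  T[26][7]=25·496910165055549644836800+1323714091579185857760000=13746468217967926978680000  T[26][8]=25·145901905527662649288000+496910165055549644836800=4144457803247115877036800
row 27: T[27][5]=26·70874145319837672677196800+102339530601744675672576000=1945067308917524165279692800  T[27][6]=26·35770355645907606826362624+70874145319837672677196800=1000903392113435450162625024  T[27][7]=26·13746468217967926978680000+35770355645907606826362624=393178529313073708272042624  T[27][8]=26·4144457803247115877036800+13746468217967926978680000=121502371102392939781636800
row 28: T[28][6]=27·1000903392113435450162625024+1945067308917524165279692800=28969458895980281319670568448  T[28][7]=27·393178529313073708272042624+1000903392113435450162625024=11616723683566425573507775872  T[28][8]=27·121502371102392939781636800+393178529313073708272042624=3673742549077683082376236224
Read c(28,6) = 28969458895980281319670568448, c(28,7) = 11616723683566425573507775872, c(28,8) = 3673742549077683082376236224.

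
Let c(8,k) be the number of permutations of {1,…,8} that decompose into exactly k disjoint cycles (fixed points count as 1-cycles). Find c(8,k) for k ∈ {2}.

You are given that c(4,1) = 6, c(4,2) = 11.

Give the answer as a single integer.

13068

[5] T[5,1]:4*6+0=24 · T[5,2]:4*11+6=50
[6] T[6,1]:5*24+0=120 · T[6,2]:5*50+24=274
[7] T[7,1]:6*120+0=720 · T[7,2]:6*274+120=1764
[8] T[8,2]:7*1764+720=13068
Read c(8,2) = 13068.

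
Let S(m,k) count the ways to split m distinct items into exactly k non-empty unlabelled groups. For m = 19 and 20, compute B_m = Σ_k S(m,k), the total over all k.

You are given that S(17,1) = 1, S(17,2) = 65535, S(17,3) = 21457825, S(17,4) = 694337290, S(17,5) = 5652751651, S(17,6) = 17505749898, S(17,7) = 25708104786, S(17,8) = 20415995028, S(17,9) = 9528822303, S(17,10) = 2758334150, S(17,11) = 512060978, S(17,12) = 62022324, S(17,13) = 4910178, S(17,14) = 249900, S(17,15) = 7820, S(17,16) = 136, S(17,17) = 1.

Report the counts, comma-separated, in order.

5832742205057, 51724158235372

row 18: T[18][1]=1·1+0=1  T[18][2]=2·65535+1=131071  T[18][3]=3·21457825+65535=64439010  T[18][4]=4·694337290+21457825=2798806985  T[18][5]=5·5652751651+694337290=28958095545  T[18][6]=6·17505749898+5652751651=110687251039  T[18][7]=7·25708104786+17505749898=197462483400  T[18][8]=8·20415995028+25708104786=189036065010  T[18][9]=9·9528822303+20415995028=106175395755  T[18][10]=10·2758334150+9528822303=37112163803  T[18][11]=11·512060978+2758334150=8391004908  T[18][12]=12·62022324+512060978=1256328866  T[18][13]=13·4910178+62022324=125854638  T[18][14]=14·249900+4910178=8408778  T[18][15]=15·7820+249900=367200  T[18][16]=16·136+7820=9996  T[18][17]=17·1+136=153  T[18][18]=18·0+1=1
row 19: T[19][1]=1·1+0=1  T[19][2]=2·131071+1=262143  T[19][3]=3·64439010+131071=193448101  T[19][4]=4·2798806985+64439010=11259666950  T[19][5]=5·28958095545+2798806985=147589284710  T[19][6]=6·110687251039+28958095545=693081601779  T[19][7]=7·197462483400+110687251039=1492924634839  T[19][8]=8·189036065010+197462483400=1709751003480  T[19][9]=9·106175395755+189036065010=1144614626805  T[19][10]=10·37112163803+106175395755=477297033785  T[19][11]=11·8391004908+37112163803=129413217791  T[19][12]=12·1256328866+8391004908=23466951300  T[19][13]=13·125854638+1256328866=2892439160  T[19][14]=14·8408778+125854638=243577530  T[19][15]=15·367200+8408778=13916778  T[19][16]=16·9996+367200=527136  T[19][17]=17·153+9996=12597  T[19][18]=18·1+153=171  T[19][19]=19·0+1=1
row 20: T[20][1]=1·1+0=1  T[20][2]=2·262143+1=524287  T[20][3]=3·193448101+262143=580606446  T[20][4]=4·11259666950+193448101=45232115901  T[20][5]=5·147589284710+11259666950=749206090500  T[20][6]=6·693081601779+147589284710=4306078895384  T[20][7]=7·1492924634839+693081601779=11143554045652  T[20][8]=8·1709751003480+1492924634839=15170932662679  T[20][9]=9·1144614626805+1709751003480=12011282644725  T[20][10]=10·477297033785+1144614626805=5917584964655  T[20][11]=11·129413217791+477297033785=1900842429486  T[20][12]=12·23466951300+129413217791=411016633391  T[20][13]=13·2892439160+23466951300=61068660380  T[20][14]=14·243577530+2892439160=6302524580  T[20][15]=15·13916778+243577530=452329200  T[20][16]=16·527136+13916778=22350954  T[20][17]=17·12597+527136=741285  T[20][18]=18·171+12597=15675  T[20][19]=19·1+171=190  T[20][20]=20·0+1=1
B_19 = ΣS(19,k) = 1+262143+193448101+11259666950+147589284710+693081601779+1492924634839+1709751003480+1144614626805+477297033785+129413217791+23466951300+2892439160+243577530+13916778+527136+12597+171+1 = 5832742205057
B_20 = ΣS(20,k) = 1+524287+580606446+45232115901+749206090500+4306078895384+11143554045652+15170932662679+12011282644725+5917584964655+1900842429486+411016633391+61068660380+6302524580+452329200+22350954+741285+15675+190+1 = 51724158235372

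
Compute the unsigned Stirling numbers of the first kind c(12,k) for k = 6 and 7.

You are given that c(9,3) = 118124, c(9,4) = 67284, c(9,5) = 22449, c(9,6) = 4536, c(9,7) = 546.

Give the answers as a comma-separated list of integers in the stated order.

13339535, 2637558

@10  (10,4):67284·9+118124→723680, (10,5):22449·9+67284→269325, (10,6):4536·9+22449→63273, (10,7):546·9+4536→9450
@11  (11,5):269325·10+723680→3416930, (11,6):63273·10+269325→902055, (11,7):9450·10+63273→157773
@12  (12,6):902055·11+3416930→13339535, (12,7):157773·11+902055→2637558
Read c(12,6) = 13339535, c(12,7) = 2637558.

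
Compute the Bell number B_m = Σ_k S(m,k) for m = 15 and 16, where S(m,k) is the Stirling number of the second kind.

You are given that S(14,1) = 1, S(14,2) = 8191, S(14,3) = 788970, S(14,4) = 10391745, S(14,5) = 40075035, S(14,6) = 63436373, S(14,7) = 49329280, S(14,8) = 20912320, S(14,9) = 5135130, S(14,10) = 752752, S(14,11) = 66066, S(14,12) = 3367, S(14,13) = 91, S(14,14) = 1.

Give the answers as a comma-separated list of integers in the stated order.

1382958545, 10480142147

[15] T[15,1]:1*1+0=1 · T[15,2]:2*8191+1=16383 · T[15,3]:3*788970+8191=2375101 · T[15,4]:4*10391745+788970=42355950 · T[15,5]:5*40075035+10391745=210766920 · T[15,6]:6*63436373+40075035=420693273 · T[15,7]:7*49329280+63436373=408741333 · T[15,8]:8*20912320+49329280=216627840 · T[15,9]:9*5135130+20912320=67128490 · T[15,10]:10*752752+5135130=12662650 · T[15,11]:11*66066+752752=1479478 · T[15,12]:12*3367+66066=106470 · T[15,13]:13*91+3367=4550 · T[15,14]:14*1+91=105 · T[15,15]:15*0+1=1
[16] T[16,1]:1*1+0=1 · T[16,2]:2*16383+1=32767 · T[16,3]:3*2375101+16383=7141686 · T[16,4]:4*42355950+2375101=171798901 · T[16,5]:5*210766920+42355950=1096190550 · T[16,6]:6*420693273+210766920=2734926558 · T[16,7]:7*408741333+420693273=3281882604 · T[16,8]:8*216627840+408741333=2141764053 · T[16,9]:9*67128490+216627840=820784250 · T[16,10]:10*12662650+67128490=193754990 · T[16,11]:11*1479478+12662650=28936908 · T[16,12]:12*106470+1479478=2757118 · T[16,13]:13*4550+106470=165620 · T[16,14]:14*105+4550=6020 · T[16,15]:15*1+105=120 · T[16,16]:16*0+1=1
B_15 = ΣS(15,k) = 1+16383+2375101+42355950+210766920+420693273+408741333+216627840+67128490+12662650+1479478+106470+4550+105+1 = 1382958545
B_16 = ΣS(16,k) = 1+32767+7141686+171798901+1096190550+2734926558+3281882604+2141764053+820784250+193754990+28936908+2757118+165620+6020+120+1 = 10480142147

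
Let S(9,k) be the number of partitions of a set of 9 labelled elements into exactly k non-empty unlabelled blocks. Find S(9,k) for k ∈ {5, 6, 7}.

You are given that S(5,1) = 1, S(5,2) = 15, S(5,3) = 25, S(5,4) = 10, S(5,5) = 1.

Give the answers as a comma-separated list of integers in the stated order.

r6: T_6,2=2×15+1=31; T_6,3=3×25+15=90; T_6,4=4×10+25=65; T_6,5=5×1+10=15; T_6,6=6×0+1=1
r7: T_7,3=3×90+31=301; T_7,4=4×65+90=350; T_7,5=5×15+65=140; T_7,6=6×1+15=21; T_7,7=7×0+1=1
r8: T_8,4=4×350+301=1701; T_8,5=5×140+350=1050; T_8,6=6×21+140=266; T_8,7=7×1+21=28
r9: T_9,5=5×1050+1701=6951; T_9,6=6×266+1050=2646; T_9,7=7×28+266=462
Read S(9,5) = 6951, S(9,6) = 2646, S(9,7) = 462.

6951, 2646, 462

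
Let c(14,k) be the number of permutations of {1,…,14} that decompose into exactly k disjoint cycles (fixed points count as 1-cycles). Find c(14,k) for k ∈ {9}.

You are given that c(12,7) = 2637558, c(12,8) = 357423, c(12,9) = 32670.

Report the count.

16669653

[13] T[13,8]:12*357423+2637558=6926634 · T[13,9]:12*32670+357423=749463
[14] T[14,9]:13*749463+6926634=16669653
Read c(14,9) = 16669653.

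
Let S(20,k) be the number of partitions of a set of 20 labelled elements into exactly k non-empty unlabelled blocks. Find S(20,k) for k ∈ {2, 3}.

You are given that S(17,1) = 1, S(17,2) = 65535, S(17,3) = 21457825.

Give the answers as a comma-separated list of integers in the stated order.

@18  (18,1):1·1+0→1, (18,2):65535·2+1→131071, (18,3):21457825·3+65535→64439010
@19  (19,1):1·1+0→1, (19,2):131071·2+1→262143, (19,3):64439010·3+131071→193448101
@20  (20,2):262143·2+1→524287, (20,3):193448101·3+262143→580606446
Read S(20,2) = 524287, S(20,3) = 580606446.

524287, 580606446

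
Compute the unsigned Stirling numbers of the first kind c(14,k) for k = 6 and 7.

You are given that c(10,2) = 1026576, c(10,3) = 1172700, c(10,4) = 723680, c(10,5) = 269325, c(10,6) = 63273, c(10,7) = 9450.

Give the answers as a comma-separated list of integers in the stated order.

3336118786, 790943153

row 11: T[11][3]=10·1172700+1026576=12753576  T[11][4]=10·723680+1172700=8409500  T[11][5]=10·269325+723680=3416930  T[11][6]=10·63273+269325=902055  T[11][7]=10·9450+63273=157773
row 12: T[12][4]=11·8409500+12753576=105258076  T[12][5]=11·3416930+8409500=45995730  T[12][6]=11·902055+3416930=13339535  T[12][7]=11·157773+902055=2637558
row 13: T[13][5]=12·45995730+105258076=657206836  T[13][6]=12·13339535+45995730=206070150  T[13][7]=12·2637558+13339535=44990231
row 14: T[14][6]=13·206070150+657206836=3336118786  T[14][7]=13·44990231+206070150=790943153
Read c(14,6) = 3336118786, c(14,7) = 790943153.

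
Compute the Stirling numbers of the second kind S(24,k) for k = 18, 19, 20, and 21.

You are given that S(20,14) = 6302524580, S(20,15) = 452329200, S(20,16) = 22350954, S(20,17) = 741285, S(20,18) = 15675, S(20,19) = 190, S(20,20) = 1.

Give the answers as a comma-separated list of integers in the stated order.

row 21: T[21][15]=15·452329200+6302524580=13087462580  T[21][16]=16·22350954+452329200=809944464  T[21][17]=17·741285+22350954=34952799  T[21][18]=18·15675+741285=1023435  T[21][19]=19·190+15675=19285  T[21][20]=20·1+190=210  T[21][21]=21·0+1=1
row 22: T[22][16]=16·809944464+13087462580=26046574004  T[22][17]=17·34952799+809944464=1404142047  T[22][18]=18·1023435+34952799=53374629  T[22][19]=19·19285+1023435=1389850  T[22][20]=20·210+19285=23485  T[22][21]=21·1+210=231
row 23: T[23][17]=17·1404142047+26046574004=49916988803  T[23][18]=18·53374629+1404142047=2364885369  T[23][19]=19·1389850+53374629=79781779  T[23][20]=20·23485+1389850=1859550  T[23][21]=21·231+23485=28336
row 24: T[24][18]=18·2364885369+49916988803=92484925445  T[24][19]=19·79781779+2364885369=3880739170  T[24][20]=20·1859550+79781779=116972779  T[24][21]=21·28336+1859550=2454606
Read S(24,18) = 92484925445, S(24,19) = 3880739170, S(24,20) = 116972779, S(24,21) = 2454606.

92484925445, 3880739170, 116972779, 2454606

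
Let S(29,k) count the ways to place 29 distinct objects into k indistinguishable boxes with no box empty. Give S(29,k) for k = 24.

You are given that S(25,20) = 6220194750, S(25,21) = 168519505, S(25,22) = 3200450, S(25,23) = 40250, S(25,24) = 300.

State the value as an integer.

33738295500

[26] T[26,21]:21*168519505+6220194750=9759104355 · T[26,22]:22*3200450+168519505=238929405 · T[26,23]:23*40250+3200450=4126200 · T[26,24]:24*300+40250=47450
[27] T[27,22]:22*238929405+9759104355=15015551265 · T[27,23]:23*4126200+238929405=333832005 · T[27,24]:24*47450+4126200=5265000
[28] T[28,23]:23*333832005+15015551265=22693687380 · T[28,24]:24*5265000+333832005=460192005
[29] T[29,24]:24*460192005+22693687380=33738295500
Read S(29,24) = 33738295500.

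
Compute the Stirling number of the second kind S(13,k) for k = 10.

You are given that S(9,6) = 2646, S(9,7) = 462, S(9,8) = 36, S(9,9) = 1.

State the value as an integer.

@10  (10,7):462·7+2646→5880, (10,8):36·8+462→750, (10,9):1·9+36→45, (10,10):0·10+1→1
@11  (11,8):750·8+5880→11880, (11,9):45·9+750→1155, (11,10):1·10+45→55
@12  (12,9):1155·9+11880→22275, (12,10):55·10+1155→1705
@13  (13,10):1705·10+22275→39325
Read S(13,10) = 39325.

39325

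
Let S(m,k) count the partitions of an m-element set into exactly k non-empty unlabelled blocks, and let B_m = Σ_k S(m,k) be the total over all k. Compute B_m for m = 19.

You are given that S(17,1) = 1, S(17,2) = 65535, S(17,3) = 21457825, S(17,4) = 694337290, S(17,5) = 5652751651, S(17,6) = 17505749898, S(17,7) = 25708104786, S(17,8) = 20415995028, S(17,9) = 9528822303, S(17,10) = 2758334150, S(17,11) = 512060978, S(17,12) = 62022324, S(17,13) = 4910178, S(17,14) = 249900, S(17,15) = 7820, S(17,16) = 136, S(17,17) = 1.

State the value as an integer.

r18: T_18,1=1×1+0=1; T_18,2=2×65535+1=131071; T_18,3=3×21457825+65535=64439010; T_18,4=4×694337290+21457825=2798806985; T_18,5=5×5652751651+694337290=28958095545; T_18,6=6×17505749898+5652751651=110687251039; T_18,7=7×25708104786+17505749898=197462483400; T_18,8=8×20415995028+25708104786=189036065010; T_18,9=9×9528822303+20415995028=106175395755; T_18,10=10×2758334150+9528822303=37112163803; T_18,11=11×512060978+2758334150=8391004908; T_18,12=12×62022324+512060978=1256328866; T_18,13=13×4910178+62022324=125854638; T_18,14=14×249900+4910178=8408778; T_18,15=15×7820+249900=367200; T_18,16=16×136+7820=9996; T_18,17=17×1+136=153; T_18,18=18×0+1=1
r19: T_19,1=1×1+0=1; T_19,2=2×131071+1=262143; T_19,3=3×64439010+131071=193448101; T_19,4=4×2798806985+64439010=11259666950; T_19,5=5×28958095545+2798806985=147589284710; T_19,6=6×110687251039+28958095545=693081601779; T_19,7=7×197462483400+110687251039=1492924634839; T_19,8=8×189036065010+197462483400=1709751003480; T_19,9=9×106175395755+189036065010=1144614626805; T_19,10=10×37112163803+106175395755=477297033785; T_19,11=11×8391004908+37112163803=129413217791; T_19,12=12×1256328866+8391004908=23466951300; T_19,13=13×125854638+1256328866=2892439160; T_19,14=14×8408778+125854638=243577530; T_19,15=15×367200+8408778=13916778; T_19,16=16×9996+367200=527136; T_19,17=17×153+9996=12597; T_19,18=18×1+153=171; T_19,19=19×0+1=1
B_19 = ΣS(19,k) = 1+262143+193448101+11259666950+147589284710+693081601779+1492924634839+1709751003480+1144614626805+477297033785+129413217791+23466951300+2892439160+243577530+13916778+527136+12597+171+1 = 5832742205057

5832742205057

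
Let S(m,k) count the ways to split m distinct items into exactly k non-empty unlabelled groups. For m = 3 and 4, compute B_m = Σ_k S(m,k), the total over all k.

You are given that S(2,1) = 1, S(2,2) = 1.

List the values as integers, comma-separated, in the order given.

5, 15

i=3: T(3,1)=0+1·1=1 | T(3,2)=1+2·1=3 | T(3,3)=1+3·0=1
i=4: T(4,1)=0+1·1=1 | T(4,2)=1+2·3=7 | T(4,3)=3+3·1=6 | T(4,4)=1+4·0=1
B_3 = ΣS(3,k) = 1+3+1 = 5
B_4 = ΣS(4,k) = 1+7+6+1 = 15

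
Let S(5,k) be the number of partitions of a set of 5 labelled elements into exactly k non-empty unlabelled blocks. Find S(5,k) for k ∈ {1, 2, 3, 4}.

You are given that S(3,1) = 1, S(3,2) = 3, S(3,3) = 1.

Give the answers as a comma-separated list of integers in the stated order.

r4: T_4,1=1×1+0=1; T_4,2=2×3+1=7; T_4,3=3×1+3=6; T_4,4=4×0+1=1
r5: T_5,1=1×1+0=1; T_5,2=2×7+1=15; T_5,3=3×6+7=25; T_5,4=4×1+6=10
Read S(5,1) = 1, S(5,2) = 15, S(5,3) = 25, S(5,4) = 10.

1, 15, 25, 10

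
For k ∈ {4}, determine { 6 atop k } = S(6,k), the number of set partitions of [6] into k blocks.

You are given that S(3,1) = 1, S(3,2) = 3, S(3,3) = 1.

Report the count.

65

r4: T_4,2=2×3+1=7; T_4,3=3×1+3=6; T_4,4=4×0+1=1
r5: T_5,3=3×6+7=25; T_5,4=4×1+6=10
r6: T_6,4=4×10+25=65
Read S(6,4) = 65.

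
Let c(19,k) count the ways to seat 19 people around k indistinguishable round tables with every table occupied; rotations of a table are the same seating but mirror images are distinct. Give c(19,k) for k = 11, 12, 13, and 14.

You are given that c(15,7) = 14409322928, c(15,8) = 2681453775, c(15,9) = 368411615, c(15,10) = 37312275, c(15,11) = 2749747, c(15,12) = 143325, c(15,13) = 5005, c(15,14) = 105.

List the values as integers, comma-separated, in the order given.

1661573386473, 147560703732, 10246937272, 549789282

[16] T[16,8]:15*2681453775+14409322928=54631129553 · T[16,9]:15*368411615+2681453775=8207628000 · T[16,10]:15*37312275+368411615=928095740 · T[16,11]:15*2749747+37312275=78558480 · T[16,12]:15*143325+2749747=4899622 · T[16,13]:15*5005+143325=218400 · T[16,14]:15*105+5005=6580
[17] T[17,9]:16*8207628000+54631129553=185953177553 · T[17,10]:16*928095740+8207628000=23057159840 · T[17,11]:16*78558480+928095740=2185031420 · T[17,12]:16*4899622+78558480=156952432 · T[17,13]:16*218400+4899622=8394022 · T[17,14]:16*6580+218400=323680
[18] T[18,10]:17*23057159840+185953177553=577924894833 · T[18,11]:17*2185031420+23057159840=60202693980 · T[18,12]:17*156952432+2185031420=4853222764 · T[18,13]:17*8394022+156952432=299650806 · T[18,14]:17*323680+8394022=13896582
[19] T[19,11]:18*60202693980+577924894833=1661573386473 · T[19,12]:18*4853222764+60202693980=147560703732 · T[19,13]:18*299650806+4853222764=10246937272 · T[19,14]:18*13896582+299650806=549789282
Read c(19,11) = 1661573386473, c(19,12) = 147560703732, c(19,13) = 10246937272, c(19,14) = 549789282.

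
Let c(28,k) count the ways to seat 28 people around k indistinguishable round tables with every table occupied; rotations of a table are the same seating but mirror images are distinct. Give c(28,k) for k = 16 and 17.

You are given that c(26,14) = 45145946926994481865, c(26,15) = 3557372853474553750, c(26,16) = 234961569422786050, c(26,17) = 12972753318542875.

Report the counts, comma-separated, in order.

[27] T[27,15]:26*3557372853474553750+45145946926994481865=137637641117332879365 · T[27,16]:26*234961569422786050+3557372853474553750=9666373658466991050 · T[27,17]:26*12972753318542875+234961569422786050=572253155704900800
[28] T[28,16]:27*9666373658466991050+137637641117332879365=398629729895941637715 · T[28,17]:27*572253155704900800+9666373658466991050=25117208862499312650
Read c(28,16) = 398629729895941637715, c(28,17) = 25117208862499312650.

398629729895941637715, 25117208862499312650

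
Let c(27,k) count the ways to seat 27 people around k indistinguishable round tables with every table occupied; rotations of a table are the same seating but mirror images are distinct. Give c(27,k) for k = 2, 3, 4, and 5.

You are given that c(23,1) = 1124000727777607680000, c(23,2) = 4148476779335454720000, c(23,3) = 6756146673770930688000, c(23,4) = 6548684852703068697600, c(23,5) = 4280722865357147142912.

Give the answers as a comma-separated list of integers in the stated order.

1554454559147562279567360000, 2671674589068831403868160000, 2761307967193712729035776000, 1945067308917524165279692800

i=24: T(24,1)=0+23·1124000727777607680000=25852016738884976640000 | T(24,2)=1124000727777607680000+23·4148476779335454720000=96538966652493066240000 | T(24,3)=4148476779335454720000+23·6756146673770930688000=159539850276066860544000 | T(24,4)=6756146673770930688000+23·6548684852703068697600=157375898285941510732800 | T(24,5)=6548684852703068697600+23·4280722865357147142912=105005310755917452984576
i=25: T(25,1)=0+24·25852016738884976640000=620448401733239439360000 | T(25,2)=25852016738884976640000+24·96538966652493066240000=2342787216398718566400000 | T(25,3)=96538966652493066240000+24·159539850276066860544000=3925495373278097719296000 | T(25,4)=159539850276066860544000+24·157375898285941510732800=3936561409138663118131200 | T(25,5)=157375898285941510732800+24·105005310755917452984576=2677503356427960382362624
i=26: T(26,1)=0+25·620448401733239439360000=15511210043330985984000000 | T(26,2)=620448401733239439360000+25·2342787216398718566400000=59190128811701203599360000 | T(26,3)=2342787216398718566400000+25·3925495373278097719296000=100480171548351161548800000 | T(26,4)=3925495373278097719296000+25·3936561409138663118131200=102339530601744675672576000 | T(26,5)=3936561409138663118131200+25·2677503356427960382362624=70874145319837672677196800
i=27: T(27,2)=15511210043330985984000000+26·59190128811701203599360000=1554454559147562279567360000 | T(27,3)=59190128811701203599360000+26·100480171548351161548800000=2671674589068831403868160000 | T(27,4)=100480171548351161548800000+26·102339530601744675672576000=2761307967193712729035776000 | T(27,5)=102339530601744675672576000+26·70874145319837672677196800=1945067308917524165279692800
Read c(27,2) = 1554454559147562279567360000, c(27,3) = 2671674589068831403868160000, c(27,4) = 2761307967193712729035776000, c(27,5) = 1945067308917524165279692800.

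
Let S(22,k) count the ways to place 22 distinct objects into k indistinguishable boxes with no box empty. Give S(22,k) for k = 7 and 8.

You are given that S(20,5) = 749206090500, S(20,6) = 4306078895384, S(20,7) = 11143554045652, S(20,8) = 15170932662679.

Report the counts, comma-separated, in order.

i=21: T(21,6)=749206090500+6·4306078895384=26585679462804 | T(21,7)=4306078895384+7·11143554045652=82310957214948 | T(21,8)=11143554045652+8·15170932662679=132511015347084
i=22: T(22,7)=26585679462804+7·82310957214948=602762379967440 | T(22,8)=82310957214948+8·132511015347084=1142399079991620
Read S(22,7) = 602762379967440, S(22,8) = 1142399079991620.

602762379967440, 1142399079991620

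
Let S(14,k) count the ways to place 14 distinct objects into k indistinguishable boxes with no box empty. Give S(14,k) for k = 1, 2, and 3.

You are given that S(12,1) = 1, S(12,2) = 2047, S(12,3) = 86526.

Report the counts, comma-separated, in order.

row 13: T[13][1]=1·1+0=1  T[13][2]=2·2047+1=4095  T[13][3]=3·86526+2047=261625
row 14: T[14][1]=1·1+0=1  T[14][2]=2·4095+1=8191  T[14][3]=3·261625+4095=788970
Read S(14,1) = 1, S(14,2) = 8191, S(14,3) = 788970.

1, 8191, 788970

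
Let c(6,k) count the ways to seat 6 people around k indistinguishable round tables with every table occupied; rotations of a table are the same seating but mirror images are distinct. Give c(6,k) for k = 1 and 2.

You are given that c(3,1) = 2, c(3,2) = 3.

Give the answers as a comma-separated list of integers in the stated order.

120, 274

i=4: T(4,1)=0+3·2=6 | T(4,2)=2+3·3=11
i=5: T(5,1)=0+4·6=24 | T(5,2)=6+4·11=50
i=6: T(6,1)=0+5·24=120 | T(6,2)=24+5·50=274
Read c(6,1) = 120, c(6,2) = 274.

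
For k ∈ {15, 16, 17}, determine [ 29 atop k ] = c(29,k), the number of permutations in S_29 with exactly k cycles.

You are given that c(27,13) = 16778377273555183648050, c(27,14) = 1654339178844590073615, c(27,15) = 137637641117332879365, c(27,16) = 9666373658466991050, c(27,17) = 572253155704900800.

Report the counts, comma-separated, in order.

r28: T_28,14=27×1654339178844590073615+16778377273555183648050=61445535102359115635655; T_28,15=27×137637641117332879365+1654339178844590073615=5370555489012577816470; T_28,16=27×9666373658466991050+137637641117332879365=398629729895941637715; T_28,17=27×572253155704900800+9666373658466991050=25117208862499312650
r29: T_29,15=28×5370555489012577816470+61445535102359115635655=211821088794711294496815; T_29,16=28×398629729895941637715+5370555489012577816470=16532187926098943672490; T_29,17=28×25117208862499312650+398629729895941637715=1101911578045922391915
Read c(29,15) = 211821088794711294496815, c(29,16) = 16532187926098943672490, c(29,17) = 1101911578045922391915.

211821088794711294496815, 16532187926098943672490, 1101911578045922391915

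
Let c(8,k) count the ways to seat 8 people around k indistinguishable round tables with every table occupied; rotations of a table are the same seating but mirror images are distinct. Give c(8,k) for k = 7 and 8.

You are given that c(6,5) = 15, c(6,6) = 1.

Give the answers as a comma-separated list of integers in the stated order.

row 7: T[7][6]=6·1+15=21  T[7][7]=6·0+1=1
row 8: T[8][7]=7·1+21=28  T[8][8]=7·0+1=1
Read c(8,7) = 28, c(8,8) = 1.

28, 1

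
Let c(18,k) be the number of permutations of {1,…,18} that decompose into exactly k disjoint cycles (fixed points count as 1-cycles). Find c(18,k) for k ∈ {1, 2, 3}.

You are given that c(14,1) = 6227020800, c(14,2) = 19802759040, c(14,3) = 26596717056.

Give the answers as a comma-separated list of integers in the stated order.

[15] T[15,1]:14*6227020800+0=87178291200 · T[15,2]:14*19802759040+6227020800=283465647360 · T[15,3]:14*26596717056+19802759040=392156797824
[16] T[16,1]:15*87178291200+0=1307674368000 · T[16,2]:15*283465647360+87178291200=4339163001600 · T[16,3]:15*392156797824+283465647360=6165817614720
[17] T[17,1]:16*1307674368000+0=20922789888000 · T[17,2]:16*4339163001600+1307674368000=70734282393600 · T[17,3]:16*6165817614720+4339163001600=102992244837120
[18] T[18,1]:17*20922789888000+0=355687428096000 · T[18,2]:17*70734282393600+20922789888000=1223405590579200 · T[18,3]:17*102992244837120+70734282393600=1821602444624640
Read c(18,1) = 355687428096000, c(18,2) = 1223405590579200, c(18,3) = 1821602444624640.

355687428096000, 1223405590579200, 1821602444624640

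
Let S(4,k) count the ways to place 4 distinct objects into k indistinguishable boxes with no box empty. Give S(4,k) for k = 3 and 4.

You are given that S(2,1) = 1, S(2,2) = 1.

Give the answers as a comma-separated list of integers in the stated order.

@3  (3,2):1·2+1→3, (3,3):0·3+1→1
@4  (4,3):1·3+3→6, (4,4):0·4+1→1
Read S(4,3) = 6, S(4,4) = 1.

6, 1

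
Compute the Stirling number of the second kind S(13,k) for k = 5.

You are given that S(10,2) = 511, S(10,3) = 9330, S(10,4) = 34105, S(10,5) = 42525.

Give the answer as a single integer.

7508501

row 11: T[11][3]=3·9330+511=28501  T[11][4]=4·34105+9330=145750  T[11][5]=5·42525+34105=246730
row 12: T[12][4]=4·145750+28501=611501  T[12][5]=5·246730+145750=1379400
row 13: T[13][5]=5·1379400+611501=7508501
Read S(13,5) = 7508501.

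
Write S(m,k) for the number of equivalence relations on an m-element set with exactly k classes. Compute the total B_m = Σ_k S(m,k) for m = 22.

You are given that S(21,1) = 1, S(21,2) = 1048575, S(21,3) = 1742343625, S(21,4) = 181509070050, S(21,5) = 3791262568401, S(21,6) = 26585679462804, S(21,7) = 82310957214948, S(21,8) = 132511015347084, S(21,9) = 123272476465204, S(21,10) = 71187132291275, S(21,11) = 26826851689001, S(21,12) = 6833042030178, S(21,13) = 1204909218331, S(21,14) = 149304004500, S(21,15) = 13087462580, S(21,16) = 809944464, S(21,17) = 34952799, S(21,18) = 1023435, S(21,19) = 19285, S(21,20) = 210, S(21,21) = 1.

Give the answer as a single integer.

i=22: T(22,1)=0+1·1=1 | T(22,2)=1+2·1048575=2097151 | T(22,3)=1048575+3·1742343625=5228079450 | T(22,4)=1742343625+4·181509070050=727778623825 | T(22,5)=181509070050+5·3791262568401=19137821912055 | T(22,6)=3791262568401+6·26585679462804=163305339345225 | T(22,7)=26585679462804+7·82310957214948=602762379967440 | T(22,8)=82310957214948+8·132511015347084=1142399079991620 | T(22,9)=132511015347084+9·123272476465204=1241963303533920 | T(22,10)=123272476465204+10·71187132291275=835143799377954 | T(22,11)=71187132291275+11·26826851689001=366282500870286 | T(22,12)=26826851689001+12·6833042030178=108823356051137 | T(22,13)=6833042030178+13·1204909218331=22496861868481 | T(22,14)=1204909218331+14·149304004500=3295165281331 | T(22,15)=149304004500+15·13087462580=345615943200 | T(22,16)=13087462580+16·809944464=26046574004 | T(22,17)=809944464+17·34952799=1404142047 | T(22,18)=34952799+18·1023435=53374629 | T(22,19)=1023435+19·19285=1389850 | T(22,20)=19285+20·210=23485 | T(22,21)=210+21·1=231 | T(22,22)=1+22·0=1
B_22 = ΣS(22,k) = 1+2097151+5228079450+727778623825+19137821912055+163305339345225+602762379967440+1142399079991620+1241963303533920+835143799377954+366282500870286+108823356051137+22496861868481+3295165281331+345615943200+26046574004+1404142047+53374629+1389850+23485+231+1 = 4506715738447323

4506715738447323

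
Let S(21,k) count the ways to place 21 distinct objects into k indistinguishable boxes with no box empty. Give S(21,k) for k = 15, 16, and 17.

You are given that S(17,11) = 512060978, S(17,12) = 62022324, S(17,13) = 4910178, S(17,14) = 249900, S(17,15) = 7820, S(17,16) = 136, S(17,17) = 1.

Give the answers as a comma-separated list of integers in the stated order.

@18  (18,12):62022324·12+512060978→1256328866, (18,13):4910178·13+62022324→125854638, (18,14):249900·14+4910178→8408778, (18,15):7820·15+249900→367200, (18,16):136·16+7820→9996, (18,17):1·17+136→153
@19  (19,13):125854638·13+1256328866→2892439160, (19,14):8408778·14+125854638→243577530, (19,15):367200·15+8408778→13916778, (19,16):9996·16+367200→527136, (19,17):153·17+9996→12597
@20  (20,14):243577530·14+2892439160→6302524580, (20,15):13916778·15+243577530→452329200, (20,16):527136·16+13916778→22350954, (20,17):12597·17+527136→741285
@21  (21,15):452329200·15+6302524580→13087462580, (21,16):22350954·16+452329200→809944464, (21,17):741285·17+22350954→34952799
Read S(21,15) = 13087462580, S(21,16) = 809944464, S(21,17) = 34952799.

13087462580, 809944464, 34952799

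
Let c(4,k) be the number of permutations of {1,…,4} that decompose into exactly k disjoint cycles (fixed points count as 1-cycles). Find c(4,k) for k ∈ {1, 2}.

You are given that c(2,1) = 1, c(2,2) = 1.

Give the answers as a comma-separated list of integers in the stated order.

i=3: T(3,1)=0+2·1=2 | T(3,2)=1+2·1=3
i=4: T(4,1)=0+3·2=6 | T(4,2)=2+3·3=11
Read c(4,1) = 6, c(4,2) = 11.

6, 11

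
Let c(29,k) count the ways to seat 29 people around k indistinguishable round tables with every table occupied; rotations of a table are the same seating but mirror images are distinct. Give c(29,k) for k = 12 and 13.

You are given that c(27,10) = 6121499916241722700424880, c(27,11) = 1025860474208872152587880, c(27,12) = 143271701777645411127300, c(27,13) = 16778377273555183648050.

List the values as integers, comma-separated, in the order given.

170857232541629621904997080, 21590257290787088602515180

i=28: T(28,11)=6121499916241722700424880+27·1025860474208872152587880=33819732719881270820297640 | T(28,12)=1025860474208872152587880+27·143271701777645411127300=4894196422205298253024980 | T(28,13)=143271701777645411127300+27·16778377273555183648050=596287888163635369624650
i=29: T(29,12)=33819732719881270820297640+28·4894196422205298253024980=170857232541629621904997080 | T(29,13)=4894196422205298253024980+28·596287888163635369624650=21590257290787088602515180
Read c(29,12) = 170857232541629621904997080, c(29,13) = 21590257290787088602515180.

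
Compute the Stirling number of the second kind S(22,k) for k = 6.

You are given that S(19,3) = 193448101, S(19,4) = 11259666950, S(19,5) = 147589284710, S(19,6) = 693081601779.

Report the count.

row 20: T[20][4]=4·11259666950+193448101=45232115901  T[20][5]=5·147589284710+11259666950=749206090500  T[20][6]=6·693081601779+147589284710=4306078895384
row 21: T[21][5]=5·749206090500+45232115901=3791262568401  T[21][6]=6·4306078895384+749206090500=26585679462804
row 22: T[22][6]=6·26585679462804+3791262568401=163305339345225
Read S(22,6) = 163305339345225.

163305339345225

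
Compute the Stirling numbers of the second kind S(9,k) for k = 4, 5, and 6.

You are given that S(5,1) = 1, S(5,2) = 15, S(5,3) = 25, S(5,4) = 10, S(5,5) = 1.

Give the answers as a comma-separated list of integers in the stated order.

7770, 6951, 2646

@6  (6,1):1·1+0→1, (6,2):15·2+1→31, (6,3):25·3+15→90, (6,4):10·4+25→65, (6,5):1·5+10→15, (6,6):0·6+1→1
@7  (7,2):31·2+1→63, (7,3):90·3+31→301, (7,4):65·4+90→350, (7,5):15·5+65→140, (7,6):1·6+15→21
@8  (8,3):301·3+63→966, (8,4):350·4+301→1701, (8,5):140·5+350→1050, (8,6):21·6+140→266
@9  (9,4):1701·4+966→7770, (9,5):1050·5+1701→6951, (9,6):266·6+1050→2646
Read S(9,4) = 7770, S(9,5) = 6951, S(9,6) = 2646.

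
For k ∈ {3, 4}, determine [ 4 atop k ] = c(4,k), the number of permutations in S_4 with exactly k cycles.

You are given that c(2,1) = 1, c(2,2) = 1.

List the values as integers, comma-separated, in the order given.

6, 1

@3  (3,2):1·2+1→3, (3,3):0·2+1→1
@4  (4,3):1·3+3→6, (4,4):0·3+1→1
Read c(4,3) = 6, c(4,4) = 1.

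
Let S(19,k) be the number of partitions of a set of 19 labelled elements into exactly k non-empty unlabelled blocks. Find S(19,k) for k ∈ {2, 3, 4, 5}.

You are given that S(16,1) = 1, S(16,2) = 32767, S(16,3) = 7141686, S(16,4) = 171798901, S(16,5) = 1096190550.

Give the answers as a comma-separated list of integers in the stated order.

262143, 193448101, 11259666950, 147589284710

[17] T[17,1]:1*1+0=1 · T[17,2]:2*32767+1=65535 · T[17,3]:3*7141686+32767=21457825 · T[17,4]:4*171798901+7141686=694337290 · T[17,5]:5*1096190550+171798901=5652751651
[18] T[18,1]:1*1+0=1 · T[18,2]:2*65535+1=131071 · T[18,3]:3*21457825+65535=64439010 · T[18,4]:4*694337290+21457825=2798806985 · T[18,5]:5*5652751651+694337290=28958095545
[19] T[19,2]:2*131071+1=262143 · T[19,3]:3*64439010+131071=193448101 · T[19,4]:4*2798806985+64439010=11259666950 · T[19,5]:5*28958095545+2798806985=147589284710
Read S(19,2) = 262143, S(19,3) = 193448101, S(19,4) = 11259666950, S(19,5) = 147589284710.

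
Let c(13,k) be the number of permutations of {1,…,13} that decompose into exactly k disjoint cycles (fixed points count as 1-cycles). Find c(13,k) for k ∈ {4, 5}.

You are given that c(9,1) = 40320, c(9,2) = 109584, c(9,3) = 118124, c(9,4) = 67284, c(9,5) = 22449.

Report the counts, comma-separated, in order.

1414014888, 657206836

row 10: T[10][1]=9·40320+0=362880  T[10][2]=9·109584+40320=1026576  T[10][3]=9·118124+109584=1172700  T[10][4]=9·67284+118124=723680  T[10][5]=9·22449+67284=269325
row 11: T[11][2]=10·1026576+362880=10628640  T[11][3]=10·1172700+1026576=12753576  T[11][4]=10·723680+1172700=8409500  T[11][5]=10·269325+723680=3416930
row 12: T[12][3]=11·12753576+10628640=150917976  T[12][4]=11·8409500+12753576=105258076  T[12][5]=11·3416930+8409500=45995730
row 13: T[13][4]=12·105258076+150917976=1414014888  T[13][5]=12·45995730+105258076=657206836
Read c(13,4) = 1414014888, c(13,5) = 657206836.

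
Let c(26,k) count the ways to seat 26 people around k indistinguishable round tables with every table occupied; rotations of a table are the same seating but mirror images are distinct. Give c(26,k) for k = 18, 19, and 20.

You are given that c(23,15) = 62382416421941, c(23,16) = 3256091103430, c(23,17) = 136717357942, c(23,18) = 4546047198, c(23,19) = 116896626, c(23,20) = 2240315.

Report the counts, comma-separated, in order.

@24  (24,16):3256091103430·23+62382416421941→137272511800831, (24,17):136717357942·23+3256091103430→6400590336096, (24,18):4546047198·23+136717357942→241276443496, (24,19):116896626·23+4546047198→7234669596, (24,20):2240315·23+116896626→168423871
@25  (25,17):6400590336096·24+137272511800831→290886679867135, (25,18):241276443496·24+6400590336096→12191224980000, (25,19):7234669596·24+241276443496→414908513800, (25,20):168423871·24+7234669596→11276842500
@26  (26,18):12191224980000·25+290886679867135→595667304367135, (26,19):414908513800·25+12191224980000→22563937825000, (26,20):11276842500·25+414908513800→696829576300
Read c(26,18) = 595667304367135, c(26,19) = 22563937825000, c(26,20) = 696829576300.

595667304367135, 22563937825000, 696829576300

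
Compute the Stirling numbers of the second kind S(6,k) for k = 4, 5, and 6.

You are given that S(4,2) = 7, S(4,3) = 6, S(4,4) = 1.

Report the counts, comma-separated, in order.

@5  (5,3):6·3+7→25, (5,4):1·4+6→10, (5,5):0·5+1→1
@6  (6,4):10·4+25→65, (6,5):1·5+10→15, (6,6):0·6+1→1
Read S(6,4) = 65, S(6,5) = 15, S(6,6) = 1.

65, 15, 1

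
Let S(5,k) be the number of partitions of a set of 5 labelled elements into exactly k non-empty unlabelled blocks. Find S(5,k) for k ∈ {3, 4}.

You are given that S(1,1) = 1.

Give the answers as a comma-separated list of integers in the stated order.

25, 10

[2] T[2,1]:1*1+0=1 · T[2,2]:2*0+1=1
[3] T[3,1]:1*1+0=1 · T[3,2]:2*1+1=3 · T[3,3]:3*0+1=1
[4] T[4,2]:2*3+1=7 · T[4,3]:3*1+3=6 · T[4,4]:4*0+1=1
[5] T[5,3]:3*6+7=25 · T[5,4]:4*1+6=10
Read S(5,3) = 25, S(5,4) = 10.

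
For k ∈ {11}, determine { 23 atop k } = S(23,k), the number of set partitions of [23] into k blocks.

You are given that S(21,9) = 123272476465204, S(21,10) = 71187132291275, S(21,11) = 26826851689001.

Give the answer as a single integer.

row 22: T[22][10]=10·71187132291275+123272476465204=835143799377954  T[22][11]=11·26826851689001+71187132291275=366282500870286
row 23: T[23][11]=11·366282500870286+835143799377954=4864251308951100
Read S(23,11) = 4864251308951100.

4864251308951100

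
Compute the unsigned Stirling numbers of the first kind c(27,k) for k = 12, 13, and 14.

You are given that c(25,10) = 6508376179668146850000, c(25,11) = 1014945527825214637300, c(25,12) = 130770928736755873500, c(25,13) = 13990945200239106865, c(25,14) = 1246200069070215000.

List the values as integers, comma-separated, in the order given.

r26: T_26,11=25×1014945527825214637300+6508376179668146850000=31882014375298512782500; T_26,12=25×130770928736755873500+1014945527825214637300=4284218746244111474800; T_26,13=25×13990945200239106865+130770928736755873500=480544558742733545125; T_26,14=25×1246200069070215000+13990945200239106865=45145946926994481865
r27: T_27,12=26×4284218746244111474800+31882014375298512782500=143271701777645411127300; T_27,13=26×480544558742733545125+4284218746244111474800=16778377273555183648050; T_27,14=26×45145946926994481865+480544558742733545125=1654339178844590073615
Read c(27,12) = 143271701777645411127300, c(27,13) = 16778377273555183648050, c(27,14) = 1654339178844590073615.

143271701777645411127300, 16778377273555183648050, 1654339178844590073615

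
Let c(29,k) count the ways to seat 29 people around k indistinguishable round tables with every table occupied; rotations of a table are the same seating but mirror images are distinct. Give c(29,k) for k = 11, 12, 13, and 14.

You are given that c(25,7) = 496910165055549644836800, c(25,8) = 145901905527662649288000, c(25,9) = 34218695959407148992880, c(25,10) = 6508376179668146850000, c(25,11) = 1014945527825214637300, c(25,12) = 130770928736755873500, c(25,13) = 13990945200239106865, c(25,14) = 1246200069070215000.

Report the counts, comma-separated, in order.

1142413073615783087483702480, 170857232541629621904997080, 21590257290787088602515180, 2316762871029690607422990

r26: T_26,8=25×145901905527662649288000+496910165055549644836800=4144457803247115877036800; T_26,9=25×34218695959407148992880+145901905527662649288000=1001369304512841374110000; T_26,10=25×6508376179668146850000+34218695959407148992880=196928100451110820242880; T_26,11=25×1014945527825214637300+6508376179668146850000=31882014375298512782500; T_26,12=25×130770928736755873500+1014945527825214637300=4284218746244111474800; T_26,13=25×13990945200239106865+130770928736755873500=480544558742733545125; T_26,14=25×1246200069070215000+13990945200239106865=45145946926994481865
r27: T_27,9=26×1001369304512841374110000+4144457803247115877036800=30180059720580991603896800; T_27,10=26×196928100451110820242880+1001369304512841374110000=6121499916241722700424880; T_27,11=26×31882014375298512782500+196928100451110820242880=1025860474208872152587880; T_27,12=26×4284218746244111474800+31882014375298512782500=143271701777645411127300; T_27,13=26×480544558742733545125+4284218746244111474800=16778377273555183648050; T_27,14=26×45145946926994481865+480544558742733545125=1654339178844590073615
r28: T_28,10=27×6121499916241722700424880+30180059720580991603896800=195460557459107504515368560; T_28,11=27×1025860474208872152587880+6121499916241722700424880=33819732719881270820297640; T_28,12=27×143271701777645411127300+1025860474208872152587880=4894196422205298253024980; T_28,13=27×16778377273555183648050+143271701777645411127300=596287888163635369624650; T_28,14=27×1654339178844590073615+16778377273555183648050=61445535102359115635655
r29: T_29,11=28×33819732719881270820297640+195460557459107504515368560=1142413073615783087483702480; T_29,12=28×4894196422205298253024980+33819732719881270820297640=170857232541629621904997080; T_29,13=28×596287888163635369624650+4894196422205298253024980=21590257290787088602515180; T_29,14=28×61445535102359115635655+596287888163635369624650=2316762871029690607422990
Read c(29,11) = 1142413073615783087483702480, c(29,12) = 170857232541629621904997080, c(29,13) = 21590257290787088602515180, c(29,14) = 2316762871029690607422990.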